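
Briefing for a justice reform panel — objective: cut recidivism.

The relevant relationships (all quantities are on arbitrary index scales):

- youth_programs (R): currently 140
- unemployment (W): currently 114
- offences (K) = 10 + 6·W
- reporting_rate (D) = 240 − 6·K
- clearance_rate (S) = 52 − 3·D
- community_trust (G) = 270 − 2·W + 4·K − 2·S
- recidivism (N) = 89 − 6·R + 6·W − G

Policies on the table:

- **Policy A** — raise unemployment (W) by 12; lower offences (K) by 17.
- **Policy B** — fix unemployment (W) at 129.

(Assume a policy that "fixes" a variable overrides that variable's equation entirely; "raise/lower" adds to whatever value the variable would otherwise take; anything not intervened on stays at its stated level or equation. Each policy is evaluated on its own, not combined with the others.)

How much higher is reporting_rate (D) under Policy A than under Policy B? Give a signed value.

210

Policy A (W + 12, K − 17):
  W = 114 + 12 = 126
  K = 10 + 6·126 (−17 from intervention) = 749
  D = 240 − 6·749 = -4254
Policy B (W := 129):
  W = 129
  K = 10 + 6·129 = 784
  D = 240 − 6·784 = -4464
D: -4254 − (-4464) = 210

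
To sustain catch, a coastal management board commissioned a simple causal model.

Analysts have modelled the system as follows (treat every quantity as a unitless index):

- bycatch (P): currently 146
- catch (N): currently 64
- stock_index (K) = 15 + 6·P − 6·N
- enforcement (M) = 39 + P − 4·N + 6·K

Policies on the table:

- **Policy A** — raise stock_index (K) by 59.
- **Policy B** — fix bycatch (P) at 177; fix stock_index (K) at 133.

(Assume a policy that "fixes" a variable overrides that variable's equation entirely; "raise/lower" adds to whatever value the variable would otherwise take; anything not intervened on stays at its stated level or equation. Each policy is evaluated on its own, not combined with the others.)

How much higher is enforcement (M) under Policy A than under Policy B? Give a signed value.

Policy A (K + 59):
  P = 146
  N = 64
  K = 15 + 6·146 − 6·64 (+59 from intervention) = 566
  M = 39 + 146 − 4·64 + 6·566 = 3325
Policy B (P := 177, K := 133):
  P = 177
  N = 64
  K = 133
  M = 39 + 177 − 4·64 + 6·133 = 758
M: 3325 − 758 = 2567

2567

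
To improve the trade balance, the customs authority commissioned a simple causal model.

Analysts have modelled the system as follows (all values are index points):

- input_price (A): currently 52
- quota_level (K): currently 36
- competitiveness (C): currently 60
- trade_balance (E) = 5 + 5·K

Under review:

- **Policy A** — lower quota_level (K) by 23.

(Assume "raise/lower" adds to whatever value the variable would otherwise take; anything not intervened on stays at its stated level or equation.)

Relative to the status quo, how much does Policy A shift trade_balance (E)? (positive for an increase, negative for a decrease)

Baseline:
  K = 36
  E = 5 + 5·36 = 185
Policy A (K − 23):
  K = 36 − 23 = 13
  E = 5 + 5·13 = 70
Change in E: 70 − 185 = -115

-115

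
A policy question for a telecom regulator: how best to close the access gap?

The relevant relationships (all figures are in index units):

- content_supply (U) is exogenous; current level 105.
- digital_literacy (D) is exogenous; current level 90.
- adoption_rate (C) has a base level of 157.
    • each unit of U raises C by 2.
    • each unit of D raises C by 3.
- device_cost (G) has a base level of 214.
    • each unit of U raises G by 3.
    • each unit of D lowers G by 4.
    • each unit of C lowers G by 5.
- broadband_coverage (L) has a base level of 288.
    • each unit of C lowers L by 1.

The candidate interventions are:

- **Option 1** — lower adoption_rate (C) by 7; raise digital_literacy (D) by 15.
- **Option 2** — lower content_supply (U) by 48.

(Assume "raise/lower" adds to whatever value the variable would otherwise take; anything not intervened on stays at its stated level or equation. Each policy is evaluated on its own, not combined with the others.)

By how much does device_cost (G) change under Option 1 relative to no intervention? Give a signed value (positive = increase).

-250

Baseline:
  U = 105
  D = 90
  C = 157 + 2·105 + 3·90 = 637
  G = 214 + 3·105 − 4·90 − 5·637 = -3016
Option 1 (C − 7, D + 15):
  U = 105
  D = 90 + 15 = 105
  C = 157 + 2·105 + 3·105 (−7 from intervention) = 675
  G = 214 + 3·105 − 4·105 − 5·675 = -3266
Change in G: -3266 − (-3016) = -250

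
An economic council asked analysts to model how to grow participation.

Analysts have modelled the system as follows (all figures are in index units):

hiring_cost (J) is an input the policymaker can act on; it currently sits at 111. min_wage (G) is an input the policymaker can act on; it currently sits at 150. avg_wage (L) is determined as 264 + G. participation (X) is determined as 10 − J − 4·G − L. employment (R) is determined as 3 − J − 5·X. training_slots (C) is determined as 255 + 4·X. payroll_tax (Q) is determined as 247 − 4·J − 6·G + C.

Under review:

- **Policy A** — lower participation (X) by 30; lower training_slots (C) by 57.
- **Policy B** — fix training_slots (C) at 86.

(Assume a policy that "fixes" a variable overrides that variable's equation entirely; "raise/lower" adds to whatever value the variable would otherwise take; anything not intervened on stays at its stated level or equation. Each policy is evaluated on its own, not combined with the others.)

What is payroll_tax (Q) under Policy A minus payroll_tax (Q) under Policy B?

-4468

Policy A (X − 30, C − 57):
  J = 111
  G = 150
  L = 264 + 150 = 414
  X = 10 − 111 − 4·150 − 414 (−30 from intervention) = -1145
  C = 255 + 4·(-1145) (−57 from intervention) = -4382
  Q = 247 − 4·111 − 6·150 + (-4382) = -5479
Policy B (C := 86):
  J = 111
  G = 150
  L = 264 + 150 = 414
  X = 10 − 111 − 4·150 − 414 = -1115
  C = 86
  Q = 247 − 4·111 − 6·150 + 86 = -1011
Q: -5479 − (-1011) = -4468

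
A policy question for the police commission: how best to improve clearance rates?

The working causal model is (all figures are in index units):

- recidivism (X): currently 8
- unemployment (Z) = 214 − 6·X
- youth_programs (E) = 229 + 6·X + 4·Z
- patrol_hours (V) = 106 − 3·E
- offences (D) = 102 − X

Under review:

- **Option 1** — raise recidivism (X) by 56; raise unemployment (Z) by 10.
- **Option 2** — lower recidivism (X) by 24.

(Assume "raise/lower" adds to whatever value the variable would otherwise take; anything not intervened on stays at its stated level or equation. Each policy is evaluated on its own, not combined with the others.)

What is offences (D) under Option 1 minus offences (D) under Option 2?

-80

Option 1 (X + 56, Z + 10):
  X = 8 + 56 = 64
  D = 102 − 64 = 38
Option 2 (X − 24):
  X = 8 − 24 = -16
  D = 102 − (-16) = 118
D: 38 − 118 = -80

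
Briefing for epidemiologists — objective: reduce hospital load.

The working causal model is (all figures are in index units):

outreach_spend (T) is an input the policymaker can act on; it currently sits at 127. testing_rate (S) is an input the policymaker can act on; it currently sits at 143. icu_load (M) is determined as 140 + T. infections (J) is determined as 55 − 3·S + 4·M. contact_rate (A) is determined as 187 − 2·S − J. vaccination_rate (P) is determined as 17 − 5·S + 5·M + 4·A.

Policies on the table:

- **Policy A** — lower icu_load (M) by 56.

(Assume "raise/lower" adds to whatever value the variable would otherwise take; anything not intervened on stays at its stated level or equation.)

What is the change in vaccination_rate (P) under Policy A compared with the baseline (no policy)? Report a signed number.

Baseline:
  T = 127
  S = 143
  M = 140 + 127 = 267
  J = 55 − 3·143 + 4·267 = 694
  A = 187 − 2·143 − 694 = -793
  P = 17 − 5·143 + 5·267 + 4·(-793) = -2535
Policy A (M − 56):
  T = 127
  S = 143
  M = 140 + 127 (−56 from intervention) = 211
  J = 55 − 3·143 + 4·211 = 470
  A = 187 − 2·143 − 470 = -569
  P = 17 − 5·143 + 5·211 + 4·(-569) = -1919
Change in P: -1919 − (-2535) = 616

616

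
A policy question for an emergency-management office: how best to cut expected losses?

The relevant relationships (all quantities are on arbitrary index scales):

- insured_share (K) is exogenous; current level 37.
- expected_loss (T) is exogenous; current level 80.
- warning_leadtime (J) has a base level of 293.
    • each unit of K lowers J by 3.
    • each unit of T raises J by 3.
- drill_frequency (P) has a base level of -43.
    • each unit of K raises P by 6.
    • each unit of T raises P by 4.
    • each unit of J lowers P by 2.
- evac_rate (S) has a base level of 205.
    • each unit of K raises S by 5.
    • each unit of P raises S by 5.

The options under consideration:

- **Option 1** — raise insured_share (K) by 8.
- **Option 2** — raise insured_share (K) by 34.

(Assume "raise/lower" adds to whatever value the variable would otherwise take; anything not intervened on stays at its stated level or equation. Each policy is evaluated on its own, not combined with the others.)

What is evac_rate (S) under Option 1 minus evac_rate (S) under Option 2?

Option 1 (K + 8):
  K = 37 + 8 = 45
  T = 80
  J = 293 − 3·45 + 3·80 = 398
  P = -43 + 6·45 + 4·80 − 2·398 = -249
  S = 205 + 5·45 + 5·(-249) = -815
Option 2 (K + 34):
  K = 37 + 34 = 71
  T = 80
  J = 293 − 3·71 + 3·80 = 320
  P = -43 + 6·71 + 4·80 − 2·320 = 63
  S = 205 + 5·71 + 5·63 = 875
S: -815 − 875 = -1690

-1690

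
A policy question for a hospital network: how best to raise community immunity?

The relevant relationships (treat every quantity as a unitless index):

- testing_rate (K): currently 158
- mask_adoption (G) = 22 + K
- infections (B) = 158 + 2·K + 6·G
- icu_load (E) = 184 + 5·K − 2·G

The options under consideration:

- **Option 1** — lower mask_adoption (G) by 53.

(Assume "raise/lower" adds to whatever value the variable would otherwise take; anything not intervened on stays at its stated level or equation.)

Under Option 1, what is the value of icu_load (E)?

720

Option 1 (G − 53):
  K = 158
  G = 22 + 158 (−53 from intervention) = 127
  E = 184 + 5·158 − 2·127 = 720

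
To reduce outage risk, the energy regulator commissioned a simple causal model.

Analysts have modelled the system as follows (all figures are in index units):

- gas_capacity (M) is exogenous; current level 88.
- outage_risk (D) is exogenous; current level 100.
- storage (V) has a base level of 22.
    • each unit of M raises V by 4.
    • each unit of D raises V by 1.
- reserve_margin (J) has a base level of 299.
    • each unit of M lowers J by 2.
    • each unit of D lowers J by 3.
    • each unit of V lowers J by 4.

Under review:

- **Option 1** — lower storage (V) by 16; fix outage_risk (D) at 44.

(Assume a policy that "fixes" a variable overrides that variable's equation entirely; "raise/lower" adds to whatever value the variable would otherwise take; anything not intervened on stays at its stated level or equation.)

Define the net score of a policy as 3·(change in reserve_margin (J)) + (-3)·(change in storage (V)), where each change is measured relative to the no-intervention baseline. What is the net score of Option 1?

1584

Baseline:
  M = 88
  D = 100
  V = 22 + 4·88 + 100 = 474
  J = 299 − 2·88 − 3·100 − 4·474 = -2073
Option 1 (V − 16, D := 44):
  M = 88
  D = 44
  V = 22 + 4·88 + 44 (−16 from intervention) = 402
  J = 299 − 2·88 − 3·44 − 4·402 = -1617
ΔJ = -1617 − (-2073) = 456; ΔV = 402 − 474 = -72
Score = 3·456 + (-3)·(-72) = 1584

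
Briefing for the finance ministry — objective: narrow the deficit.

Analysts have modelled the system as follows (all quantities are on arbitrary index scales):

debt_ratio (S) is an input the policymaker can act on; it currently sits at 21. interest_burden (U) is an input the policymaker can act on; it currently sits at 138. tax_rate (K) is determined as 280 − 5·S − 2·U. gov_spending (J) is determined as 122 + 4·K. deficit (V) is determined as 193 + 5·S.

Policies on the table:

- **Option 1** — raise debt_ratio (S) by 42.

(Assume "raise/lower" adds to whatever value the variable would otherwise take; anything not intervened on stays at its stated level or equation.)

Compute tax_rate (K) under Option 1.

-311

Option 1 (S + 42):
  S = 21 + 42 = 63
  U = 138
  K = 280 − 5·63 − 2·138 = -311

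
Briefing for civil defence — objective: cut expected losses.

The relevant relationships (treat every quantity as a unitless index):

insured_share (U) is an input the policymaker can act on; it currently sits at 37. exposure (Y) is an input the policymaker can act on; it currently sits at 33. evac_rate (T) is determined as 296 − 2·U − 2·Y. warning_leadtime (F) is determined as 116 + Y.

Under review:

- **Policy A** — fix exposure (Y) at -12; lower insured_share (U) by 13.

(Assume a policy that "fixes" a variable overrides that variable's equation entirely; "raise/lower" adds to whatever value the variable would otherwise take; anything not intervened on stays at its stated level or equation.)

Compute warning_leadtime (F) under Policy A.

Policy A (Y := -12, U − 13):
  Y = -12
  F = 116 + (-12) = 104

104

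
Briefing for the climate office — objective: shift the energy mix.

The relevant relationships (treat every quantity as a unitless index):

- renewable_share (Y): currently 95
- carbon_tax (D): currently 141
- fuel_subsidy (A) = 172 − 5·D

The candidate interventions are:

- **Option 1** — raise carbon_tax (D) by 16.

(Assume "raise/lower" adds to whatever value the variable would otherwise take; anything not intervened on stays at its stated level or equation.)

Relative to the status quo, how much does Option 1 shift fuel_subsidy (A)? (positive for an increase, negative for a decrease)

-80

Baseline:
  D = 141
  A = 172 − 5·141 = -533
Option 1 (D + 16):
  D = 141 + 16 = 157
  A = 172 − 5·157 = -613
Change in A: -613 − (-533) = -80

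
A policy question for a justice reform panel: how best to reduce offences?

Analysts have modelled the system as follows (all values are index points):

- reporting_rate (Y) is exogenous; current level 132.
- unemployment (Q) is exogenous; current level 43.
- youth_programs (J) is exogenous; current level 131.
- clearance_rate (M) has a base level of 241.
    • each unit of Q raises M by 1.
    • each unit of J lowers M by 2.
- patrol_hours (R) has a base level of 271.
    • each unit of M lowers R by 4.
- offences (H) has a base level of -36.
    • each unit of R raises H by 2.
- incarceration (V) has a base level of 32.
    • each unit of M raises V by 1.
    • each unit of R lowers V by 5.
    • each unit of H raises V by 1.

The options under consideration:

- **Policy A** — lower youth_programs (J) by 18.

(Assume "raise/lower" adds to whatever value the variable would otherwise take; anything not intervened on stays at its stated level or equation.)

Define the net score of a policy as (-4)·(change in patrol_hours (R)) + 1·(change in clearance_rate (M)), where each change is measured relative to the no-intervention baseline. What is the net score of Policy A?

Baseline:
  Q = 43
  J = 131
  M = 241 + 43 − 2·131 = 22
  R = 271 − 4·22 = 183
Policy A (J − 18):
  Q = 43
  J = 131 − 18 = 113
  M = 241 + 43 − 2·113 = 58
  R = 271 − 4·58 = 39
ΔR = 39 − 183 = -144; ΔM = 58 − 22 = 36
Score = (-4)·(-144) + 1·36 = 612

612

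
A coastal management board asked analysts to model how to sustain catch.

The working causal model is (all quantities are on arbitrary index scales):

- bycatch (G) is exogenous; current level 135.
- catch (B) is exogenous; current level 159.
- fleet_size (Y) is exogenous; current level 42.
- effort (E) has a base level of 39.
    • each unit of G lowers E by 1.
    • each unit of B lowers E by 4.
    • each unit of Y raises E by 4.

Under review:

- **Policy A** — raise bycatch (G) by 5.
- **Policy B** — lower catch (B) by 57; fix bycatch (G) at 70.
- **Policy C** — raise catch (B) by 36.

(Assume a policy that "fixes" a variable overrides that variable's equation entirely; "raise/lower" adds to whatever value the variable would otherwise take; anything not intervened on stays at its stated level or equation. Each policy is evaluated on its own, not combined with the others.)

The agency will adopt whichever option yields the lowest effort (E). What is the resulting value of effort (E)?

-708

Policy A (G + 5):
  G = 135 + 5 = 140
  B = 159
  Y = 42
  E = 39 − 140 − 4·159 + 4·42 = -569
Policy B (B − 57, G := 70):
  G = 70
  B = 159 − 57 = 102
  Y = 42
  E = 39 − 70 − 4·102 + 4·42 = -271
Policy C (B + 36):
  G = 135
  B = 159 + 36 = 195
  Y = 42
  E = 39 − 135 − 4·195 + 4·42 = -708
Comparing — Policy A: E=-569, Policy B: E=-271, Policy C: E=-708. Lowest is -708 (Policy C).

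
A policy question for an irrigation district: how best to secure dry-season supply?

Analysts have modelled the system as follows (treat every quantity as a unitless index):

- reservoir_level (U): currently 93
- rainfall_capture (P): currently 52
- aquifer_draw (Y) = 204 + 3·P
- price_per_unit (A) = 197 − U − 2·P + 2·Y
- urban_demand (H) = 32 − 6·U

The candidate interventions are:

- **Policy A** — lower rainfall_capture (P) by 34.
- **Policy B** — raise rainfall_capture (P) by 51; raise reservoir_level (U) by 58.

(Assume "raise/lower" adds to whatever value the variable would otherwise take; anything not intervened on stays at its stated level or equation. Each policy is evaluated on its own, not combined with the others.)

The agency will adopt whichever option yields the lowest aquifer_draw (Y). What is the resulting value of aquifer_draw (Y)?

Policy A (P − 34):
  P = 52 − 34 = 18
  Y = 204 + 3·18 = 258
Policy B (P + 51, U + 58):
  P = 52 + 51 = 103
  Y = 204 + 3·103 = 513
Comparing — Policy A: Y=258, Policy B: Y=513. Lowest is 258 (Policy A).

258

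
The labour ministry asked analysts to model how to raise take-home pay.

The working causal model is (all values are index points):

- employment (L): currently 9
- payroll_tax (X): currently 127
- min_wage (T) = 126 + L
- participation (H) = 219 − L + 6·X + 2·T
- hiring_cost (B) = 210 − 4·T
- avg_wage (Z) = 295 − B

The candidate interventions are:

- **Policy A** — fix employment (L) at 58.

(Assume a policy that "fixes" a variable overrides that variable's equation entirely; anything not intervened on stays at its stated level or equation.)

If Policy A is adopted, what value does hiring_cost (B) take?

-526

Policy A (L := 58):
  L = 58
  T = 126 + 58 = 184
  B = 210 − 4·184 = -526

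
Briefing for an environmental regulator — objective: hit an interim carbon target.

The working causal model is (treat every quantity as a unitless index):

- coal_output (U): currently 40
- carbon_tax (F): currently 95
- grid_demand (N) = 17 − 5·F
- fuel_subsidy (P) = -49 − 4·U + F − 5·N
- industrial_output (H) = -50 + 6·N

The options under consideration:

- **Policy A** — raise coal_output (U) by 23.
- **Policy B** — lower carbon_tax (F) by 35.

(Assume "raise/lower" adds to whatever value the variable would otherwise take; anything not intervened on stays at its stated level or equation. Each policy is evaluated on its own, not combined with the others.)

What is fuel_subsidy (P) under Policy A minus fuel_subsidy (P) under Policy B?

818

Policy A (U + 23):
  U = 40 + 23 = 63
  F = 95
  N = 17 − 5·95 = -458
  P = -49 − 4·63 + 95 − 5·(-458) = 2084
Policy B (F − 35):
  U = 40
  F = 95 − 35 = 60
  N = 17 − 5·60 = -283
  P = -49 − 4·40 + 60 − 5·(-283) = 1266
P: 2084 − 1266 = 818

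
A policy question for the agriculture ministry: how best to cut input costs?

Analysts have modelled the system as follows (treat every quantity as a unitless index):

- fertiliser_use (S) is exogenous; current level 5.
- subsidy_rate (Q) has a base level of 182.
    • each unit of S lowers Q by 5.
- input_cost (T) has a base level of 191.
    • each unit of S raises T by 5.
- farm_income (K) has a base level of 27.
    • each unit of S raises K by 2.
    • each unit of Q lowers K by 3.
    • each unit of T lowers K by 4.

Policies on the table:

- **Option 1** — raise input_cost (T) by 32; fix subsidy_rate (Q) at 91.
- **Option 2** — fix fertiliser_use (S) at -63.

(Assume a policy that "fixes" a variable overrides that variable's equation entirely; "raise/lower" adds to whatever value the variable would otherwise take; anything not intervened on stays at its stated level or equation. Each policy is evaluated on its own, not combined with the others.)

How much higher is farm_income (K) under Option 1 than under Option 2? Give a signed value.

Option 1 (T + 32, Q := 91):
  S = 5
  Q = 91
  T = 191 + 5·5 (+32 from intervention) = 248
  K = 27 + 2·5 − 3·91 − 4·248 = -1228
Option 2 (S := -63):
  S = -63
  Q = 182 − 5·(-63) = 497
  T = 191 + 5·(-63) = -124
  K = 27 + 2·(-63) − 3·497 − 4·(-124) = -1094
K: -1228 − (-1094) = -134

-134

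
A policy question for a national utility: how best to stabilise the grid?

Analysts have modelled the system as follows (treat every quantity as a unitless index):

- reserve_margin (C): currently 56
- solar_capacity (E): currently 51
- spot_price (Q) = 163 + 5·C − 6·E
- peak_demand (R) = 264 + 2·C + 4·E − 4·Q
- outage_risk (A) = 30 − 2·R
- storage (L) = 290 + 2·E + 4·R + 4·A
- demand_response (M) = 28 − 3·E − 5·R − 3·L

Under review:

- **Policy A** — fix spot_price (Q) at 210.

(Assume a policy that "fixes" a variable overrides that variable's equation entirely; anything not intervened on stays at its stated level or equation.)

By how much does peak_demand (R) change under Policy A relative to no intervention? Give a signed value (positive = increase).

-292

Baseline:
  C = 56
  E = 51
  Q = 163 + 5·56 − 6·51 = 137
  R = 264 + 2·56 + 4·51 − 4·137 = 32
Policy A (Q := 210):
  C = 56
  E = 51
  Q = 210
  R = 264 + 2·56 + 4·51 − 4·210 = -260
Change in R: -260 − 32 = -292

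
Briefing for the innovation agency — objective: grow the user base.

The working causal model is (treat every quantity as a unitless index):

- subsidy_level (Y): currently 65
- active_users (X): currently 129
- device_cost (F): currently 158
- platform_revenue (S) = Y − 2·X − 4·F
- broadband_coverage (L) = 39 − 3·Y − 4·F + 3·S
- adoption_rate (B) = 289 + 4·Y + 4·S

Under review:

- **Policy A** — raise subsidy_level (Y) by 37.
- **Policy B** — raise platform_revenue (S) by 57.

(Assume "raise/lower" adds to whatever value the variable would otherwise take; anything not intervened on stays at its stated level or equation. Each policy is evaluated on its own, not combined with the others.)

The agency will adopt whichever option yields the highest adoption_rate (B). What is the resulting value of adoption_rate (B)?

Policy A (Y + 37):
  Y = 65 + 37 = 102
  X = 129
  F = 158
  S = 0 + 102 − 2·129 − 4·158 = -788
  B = 289 + 4·102 + 4·(-788) = -2455
Policy B (S + 57):
  Y = 65
  X = 129
  F = 158
  S = 0 + 65 − 2·129 − 4·158 (+57 from intervention) = -768
  B = 289 + 4·65 + 4·(-768) = -2523
Comparing — Policy A: B=-2455, Policy B: B=-2523. Highest is -2455 (Policy A).

-2455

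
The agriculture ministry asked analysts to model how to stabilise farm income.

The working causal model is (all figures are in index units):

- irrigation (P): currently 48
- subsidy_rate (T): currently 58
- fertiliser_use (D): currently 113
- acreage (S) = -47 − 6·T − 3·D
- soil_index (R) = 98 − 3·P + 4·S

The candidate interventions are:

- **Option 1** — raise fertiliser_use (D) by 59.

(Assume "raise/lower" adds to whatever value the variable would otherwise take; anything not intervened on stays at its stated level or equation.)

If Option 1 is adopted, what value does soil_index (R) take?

Option 1 (D + 59):
  P = 48
  T = 58
  D = 113 + 59 = 172
  S = -47 − 6·58 − 3·172 = -911
  R = 98 − 3·48 + 4·(-911) = -3690

-3690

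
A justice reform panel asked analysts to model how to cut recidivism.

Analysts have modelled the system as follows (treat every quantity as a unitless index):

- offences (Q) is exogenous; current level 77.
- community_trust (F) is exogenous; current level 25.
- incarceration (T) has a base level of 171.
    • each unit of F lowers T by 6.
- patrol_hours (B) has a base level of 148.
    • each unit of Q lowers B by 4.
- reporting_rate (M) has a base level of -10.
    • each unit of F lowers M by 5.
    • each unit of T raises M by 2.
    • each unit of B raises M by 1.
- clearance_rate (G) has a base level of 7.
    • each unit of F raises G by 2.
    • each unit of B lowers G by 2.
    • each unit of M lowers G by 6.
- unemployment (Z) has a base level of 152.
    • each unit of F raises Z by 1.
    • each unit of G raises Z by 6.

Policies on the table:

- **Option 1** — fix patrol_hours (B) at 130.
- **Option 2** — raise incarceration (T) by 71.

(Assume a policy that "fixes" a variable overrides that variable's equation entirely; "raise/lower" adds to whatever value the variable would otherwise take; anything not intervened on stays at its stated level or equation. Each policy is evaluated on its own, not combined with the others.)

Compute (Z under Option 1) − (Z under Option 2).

-8808

Option 1 (B := 130):
  Q = 77
  F = 25
  T = 171 − 6·25 = 21
  B = 130
  M = -10 − 5·25 + 2·21 + 130 = 37
  G = 7 + 2·25 − 2·130 − 6·37 = -425
  Z = 152 + 25 + 6·(-425) = -2373
Option 2 (T + 71):
  Q = 77
  F = 25
  T = 171 − 6·25 (+71 from intervention) = 92
  B = 148 − 4·77 = -160
  M = -10 − 5·25 + 2·92 + (-160) = -111
  G = 7 + 2·25 − 2·(-160) − 6·(-111) = 1043
  Z = 152 + 25 + 6·1043 = 6435
Z: -2373 − 6435 = -8808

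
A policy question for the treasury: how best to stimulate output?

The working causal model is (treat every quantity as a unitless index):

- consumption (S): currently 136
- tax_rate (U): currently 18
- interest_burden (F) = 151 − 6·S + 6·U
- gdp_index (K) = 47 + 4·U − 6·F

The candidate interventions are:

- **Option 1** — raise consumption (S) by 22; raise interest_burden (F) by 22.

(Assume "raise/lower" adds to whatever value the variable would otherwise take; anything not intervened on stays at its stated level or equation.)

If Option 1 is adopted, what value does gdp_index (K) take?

Option 1 (S + 22, F + 22):
  S = 136 + 22 = 158
  U = 18
  F = 151 − 6·158 + 6·18 (+22 from intervention) = -667
  K = 47 + 4·18 − 6·(-667) = 4121

4121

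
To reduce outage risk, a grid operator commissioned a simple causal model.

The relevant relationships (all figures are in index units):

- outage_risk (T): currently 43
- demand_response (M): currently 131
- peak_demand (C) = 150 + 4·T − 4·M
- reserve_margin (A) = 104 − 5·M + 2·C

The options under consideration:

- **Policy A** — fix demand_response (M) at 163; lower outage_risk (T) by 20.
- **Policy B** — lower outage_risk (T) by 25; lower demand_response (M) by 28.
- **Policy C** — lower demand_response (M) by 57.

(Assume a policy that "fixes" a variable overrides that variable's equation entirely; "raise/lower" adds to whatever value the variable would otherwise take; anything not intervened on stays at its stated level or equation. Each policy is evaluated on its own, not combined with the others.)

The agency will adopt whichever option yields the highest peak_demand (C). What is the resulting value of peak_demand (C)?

26

Policy A (M := 163, T − 20):
  T = 43 − 20 = 23
  M = 163
  C = 150 + 4·23 − 4·163 = -410
Policy B (T − 25, M − 28):
  T = 43 − 25 = 18
  M = 131 − 28 = 103
  C = 150 + 4·18 − 4·103 = -190
Policy C (M − 57):
  T = 43
  M = 131 − 57 = 74
  C = 150 + 4·43 − 4·74 = 26
Comparing — Policy A: C=-410, Policy B: C=-190, Policy C: C=26. Highest is 26 (Policy C).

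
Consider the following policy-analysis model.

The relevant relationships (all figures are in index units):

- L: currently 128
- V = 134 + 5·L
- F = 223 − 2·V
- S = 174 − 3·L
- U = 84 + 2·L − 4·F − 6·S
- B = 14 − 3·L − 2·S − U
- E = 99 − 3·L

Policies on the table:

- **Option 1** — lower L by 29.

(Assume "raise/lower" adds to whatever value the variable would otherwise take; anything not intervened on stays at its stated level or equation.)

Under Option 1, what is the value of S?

Option 1 (L − 29):
  L = 128 − 29 = 99
  S = 174 − 3·99 = -123

-123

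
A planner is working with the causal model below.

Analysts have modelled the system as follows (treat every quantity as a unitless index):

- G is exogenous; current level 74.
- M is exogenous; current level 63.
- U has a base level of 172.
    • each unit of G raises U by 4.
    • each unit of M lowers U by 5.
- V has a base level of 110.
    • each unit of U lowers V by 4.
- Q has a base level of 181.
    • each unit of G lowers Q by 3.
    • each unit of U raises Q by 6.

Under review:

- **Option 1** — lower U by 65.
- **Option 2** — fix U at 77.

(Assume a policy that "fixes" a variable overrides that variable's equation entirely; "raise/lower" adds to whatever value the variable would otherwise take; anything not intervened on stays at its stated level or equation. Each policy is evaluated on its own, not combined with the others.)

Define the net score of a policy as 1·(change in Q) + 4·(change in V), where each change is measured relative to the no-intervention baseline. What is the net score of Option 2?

760

Baseline:
  G = 74
  M = 63
  U = 172 + 4·74 − 5·63 = 153
  V = 110 − 4·153 = -502
  Q = 181 − 3·74 + 6·153 = 877
Option 2 (U := 77):
  G = 74
  M = 63
  U = 77
  V = 110 − 4·77 = -198
  Q = 181 − 3·74 + 6·77 = 421
ΔQ = 421 − 877 = -456; ΔV = -198 − (-502) = 304
Score = 1·(-456) + 4·304 = 760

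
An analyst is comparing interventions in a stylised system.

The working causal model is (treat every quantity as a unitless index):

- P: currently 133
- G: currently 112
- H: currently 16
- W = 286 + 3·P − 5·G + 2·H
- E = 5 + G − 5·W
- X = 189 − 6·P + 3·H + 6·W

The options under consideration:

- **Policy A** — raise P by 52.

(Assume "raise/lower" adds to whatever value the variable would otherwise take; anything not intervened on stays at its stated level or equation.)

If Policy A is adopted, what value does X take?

Policy A (P + 52):
  P = 133 + 52 = 185
  G = 112
  H = 16
  W = 286 + 3·185 − 5·112 + 2·16 = 313
  X = 189 − 6·185 + 3·16 + 6·313 = 1005

1005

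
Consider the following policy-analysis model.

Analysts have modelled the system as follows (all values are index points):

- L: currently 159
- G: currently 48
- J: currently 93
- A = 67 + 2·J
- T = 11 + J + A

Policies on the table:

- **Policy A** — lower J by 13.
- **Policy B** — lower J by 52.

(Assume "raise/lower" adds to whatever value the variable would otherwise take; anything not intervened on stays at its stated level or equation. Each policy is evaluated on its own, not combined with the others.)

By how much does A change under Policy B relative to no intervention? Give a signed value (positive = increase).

-104

Baseline:
  J = 93
  A = 67 + 2·93 = 253
Policy B (J − 52):
  J = 93 − 52 = 41
  A = 67 + 2·41 = 149
Change in A: 149 − 253 = -104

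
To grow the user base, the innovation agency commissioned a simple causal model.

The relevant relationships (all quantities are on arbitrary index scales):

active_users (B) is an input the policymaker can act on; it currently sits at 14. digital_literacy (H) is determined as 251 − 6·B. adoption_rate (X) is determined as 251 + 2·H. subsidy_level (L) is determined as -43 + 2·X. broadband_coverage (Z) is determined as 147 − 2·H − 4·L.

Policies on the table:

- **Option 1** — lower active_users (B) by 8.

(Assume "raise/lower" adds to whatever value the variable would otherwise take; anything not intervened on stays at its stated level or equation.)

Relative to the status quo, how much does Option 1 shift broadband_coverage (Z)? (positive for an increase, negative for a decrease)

Baseline:
  B = 14
  H = 251 − 6·14 = 167
  X = 251 + 2·167 = 585
  L = -43 + 2·585 = 1127
  Z = 147 − 2·167 − 4·1127 = -4695
Option 1 (B − 8):
  B = 14 − 8 = 6
  H = 251 − 6·6 = 215
  X = 251 + 2·215 = 681
  L = -43 + 2·681 = 1319
  Z = 147 − 2·215 − 4·1319 = -5559
Change in Z: -5559 − (-4695) = -864

-864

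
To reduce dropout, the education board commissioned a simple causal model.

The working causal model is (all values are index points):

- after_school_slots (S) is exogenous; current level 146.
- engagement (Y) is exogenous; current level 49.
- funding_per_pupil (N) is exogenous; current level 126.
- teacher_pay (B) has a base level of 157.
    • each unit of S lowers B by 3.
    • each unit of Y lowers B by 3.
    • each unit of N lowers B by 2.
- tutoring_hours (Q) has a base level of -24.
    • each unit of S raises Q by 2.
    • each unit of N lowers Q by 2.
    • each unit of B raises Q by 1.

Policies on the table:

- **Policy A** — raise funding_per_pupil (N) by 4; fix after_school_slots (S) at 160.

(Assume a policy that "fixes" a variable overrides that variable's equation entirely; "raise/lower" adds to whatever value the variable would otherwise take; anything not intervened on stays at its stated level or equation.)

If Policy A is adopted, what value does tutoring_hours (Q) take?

Policy A (N + 4, S := 160):
  S = 160
  Y = 49
  N = 126 + 4 = 130
  B = 157 − 3·160 − 3·49 − 2·130 = -730
  Q = -24 + 2·160 − 2·130 + (-730) = -694

-694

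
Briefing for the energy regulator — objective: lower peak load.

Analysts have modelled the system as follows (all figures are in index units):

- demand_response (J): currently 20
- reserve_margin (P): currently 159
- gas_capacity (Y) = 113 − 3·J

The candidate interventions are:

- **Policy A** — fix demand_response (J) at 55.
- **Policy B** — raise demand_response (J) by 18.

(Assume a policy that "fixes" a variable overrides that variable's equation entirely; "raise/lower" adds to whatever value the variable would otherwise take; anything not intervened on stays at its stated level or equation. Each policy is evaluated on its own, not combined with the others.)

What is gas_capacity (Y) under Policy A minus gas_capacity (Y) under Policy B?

-51

Policy A (J := 55):
  J = 55
  Y = 113 − 3·55 = -52
Policy B (J + 18):
  J = 20 + 18 = 38
  Y = 113 − 3·38 = -1
Y: -52 − (-1) = -51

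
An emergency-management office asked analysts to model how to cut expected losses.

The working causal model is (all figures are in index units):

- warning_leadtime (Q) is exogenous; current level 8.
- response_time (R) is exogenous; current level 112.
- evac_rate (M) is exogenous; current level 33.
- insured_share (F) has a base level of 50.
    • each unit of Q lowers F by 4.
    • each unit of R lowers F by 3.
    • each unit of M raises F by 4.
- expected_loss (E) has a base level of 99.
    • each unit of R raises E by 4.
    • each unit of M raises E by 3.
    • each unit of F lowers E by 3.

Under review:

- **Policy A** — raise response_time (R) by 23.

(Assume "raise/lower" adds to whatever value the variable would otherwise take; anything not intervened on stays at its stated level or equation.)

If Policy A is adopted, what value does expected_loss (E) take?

1503

Policy A (R + 23):
  Q = 8
  R = 112 + 23 = 135
  M = 33
  F = 50 − 4·8 − 3·135 + 4·33 = -255
  E = 99 + 4·135 + 3·33 − 3·(-255) = 1503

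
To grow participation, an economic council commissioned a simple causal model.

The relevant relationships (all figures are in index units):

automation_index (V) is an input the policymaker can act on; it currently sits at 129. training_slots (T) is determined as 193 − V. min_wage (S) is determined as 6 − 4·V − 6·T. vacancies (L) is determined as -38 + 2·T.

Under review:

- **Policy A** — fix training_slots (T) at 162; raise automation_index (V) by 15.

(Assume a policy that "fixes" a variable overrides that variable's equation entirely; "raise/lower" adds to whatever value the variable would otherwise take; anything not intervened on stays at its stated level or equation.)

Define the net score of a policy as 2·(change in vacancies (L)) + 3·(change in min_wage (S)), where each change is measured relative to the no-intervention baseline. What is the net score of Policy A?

-1552

Baseline:
  V = 129
  T = 193 − 129 = 64
  S = 6 − 4·129 − 6·64 = -894
  L = -38 + 2·64 = 90
Policy A (T := 162, V + 15):
  V = 129 + 15 = 144
  T = 162
  S = 6 − 4·144 − 6·162 = -1542
  L = -38 + 2·162 = 286
ΔL = 286 − 90 = 196; ΔS = -1542 − (-894) = -648
Score = 2·196 + 3·(-648) = -1552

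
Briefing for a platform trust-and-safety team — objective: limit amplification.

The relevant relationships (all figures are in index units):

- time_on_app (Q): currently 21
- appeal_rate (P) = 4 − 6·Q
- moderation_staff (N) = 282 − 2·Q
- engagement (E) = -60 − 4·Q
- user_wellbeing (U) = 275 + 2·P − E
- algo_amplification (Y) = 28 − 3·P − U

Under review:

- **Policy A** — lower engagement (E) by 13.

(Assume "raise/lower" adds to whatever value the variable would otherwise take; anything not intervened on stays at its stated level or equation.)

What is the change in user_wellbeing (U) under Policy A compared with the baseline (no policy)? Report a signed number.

Baseline:
  Q = 21
  P = 4 − 6·21 = -122
  E = -60 − 4·21 = -144
  U = 275 + 2·(-122) − (-144) = 175
Policy A (E − 13):
  Q = 21
  P = 4 − 6·21 = -122
  E = -60 − 4·21 (−13 from intervention) = -157
  U = 275 + 2·(-122) − (-157) = 188
Change in U: 188 − 175 = 13

13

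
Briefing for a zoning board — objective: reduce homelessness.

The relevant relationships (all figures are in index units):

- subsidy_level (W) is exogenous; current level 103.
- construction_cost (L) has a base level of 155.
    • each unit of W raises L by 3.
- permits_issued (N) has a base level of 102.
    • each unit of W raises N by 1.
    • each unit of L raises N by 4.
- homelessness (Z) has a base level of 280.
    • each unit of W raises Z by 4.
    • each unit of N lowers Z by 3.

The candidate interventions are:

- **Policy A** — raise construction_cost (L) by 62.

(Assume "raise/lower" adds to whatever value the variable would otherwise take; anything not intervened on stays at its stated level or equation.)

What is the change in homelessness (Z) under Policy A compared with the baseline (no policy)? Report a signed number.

Baseline:
  W = 103
  L = 155 + 3·103 = 464
  N = 102 + 103 + 4·464 = 2061
  Z = 280 + 4·103 − 3·2061 = -5491
Policy A (L + 62):
  W = 103
  L = 155 + 3·103 (+62 from intervention) = 526
  N = 102 + 103 + 4·526 = 2309
  Z = 280 + 4·103 − 3·2309 = -6235
Change in Z: -6235 − (-5491) = -744

-744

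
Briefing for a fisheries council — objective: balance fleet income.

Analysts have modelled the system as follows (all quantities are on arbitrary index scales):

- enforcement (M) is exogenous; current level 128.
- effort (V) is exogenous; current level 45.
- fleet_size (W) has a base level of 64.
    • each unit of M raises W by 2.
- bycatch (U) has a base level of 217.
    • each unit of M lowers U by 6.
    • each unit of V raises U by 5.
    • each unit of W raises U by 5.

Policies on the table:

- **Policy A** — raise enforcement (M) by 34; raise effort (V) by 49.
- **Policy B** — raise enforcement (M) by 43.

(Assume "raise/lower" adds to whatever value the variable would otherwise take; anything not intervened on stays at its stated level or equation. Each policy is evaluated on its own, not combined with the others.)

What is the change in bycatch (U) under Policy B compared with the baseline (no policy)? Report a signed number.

172

Baseline:
  M = 128
  V = 45
  W = 64 + 2·128 = 320
  U = 217 − 6·128 + 5·45 + 5·320 = 1274
Policy B (M + 43):
  M = 128 + 43 = 171
  V = 45
  W = 64 + 2·171 = 406
  U = 217 − 6·171 + 5·45 + 5·406 = 1446
Change in U: 1446 − 1274 = 172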